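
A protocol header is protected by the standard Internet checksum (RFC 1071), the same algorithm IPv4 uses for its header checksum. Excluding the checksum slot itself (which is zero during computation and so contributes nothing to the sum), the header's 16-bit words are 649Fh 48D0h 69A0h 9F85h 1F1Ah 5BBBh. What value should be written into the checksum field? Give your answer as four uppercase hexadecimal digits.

CE94

One's-complement addition (fold any carry out of bit 15 back into bit 0):
  0x649F + 0x48D0 = 0x0AD6F
  0xAD6F + 0x69A0 = 0x1170F → wrap carry → 0x1710
  0x1710 + 0x9F85 = 0x0B695
  0xB695 + 0x1F1A = 0x0D5AF
  0xD5AF + 0x5BBB = 0x1316A → wrap carry → 0x316B
One's-complement sum = 0x316B.
Checksum = ~0x316B & 0xFFFF = 0xCE94.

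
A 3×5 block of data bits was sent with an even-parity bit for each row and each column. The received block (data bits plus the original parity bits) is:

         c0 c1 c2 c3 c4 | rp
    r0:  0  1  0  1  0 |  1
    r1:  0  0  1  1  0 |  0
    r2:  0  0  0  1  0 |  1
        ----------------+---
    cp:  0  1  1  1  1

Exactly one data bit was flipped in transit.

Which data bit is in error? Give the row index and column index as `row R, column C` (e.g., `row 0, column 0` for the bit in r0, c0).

Recompute each row's even parity and compare to rp:
  r0: data parity 0, sent rp 1 → mismatch
  r1: data parity 0, sent rp 0 → ok
  r2: data parity 1, sent rp 1 → ok
Recompute each column's even parity and compare to cp:
  c0: data parity 0, sent cp 0 → ok
  c1: data parity 1, sent cp 1 → ok
  c2: data parity 1, sent cp 1 → ok
  c3: data parity 1, sent cp 1 → ok
  c4: data parity 0, sent cp 1 → mismatch
Exactly one row (r0) and one column (c4) fail → the flipped bit is at their intersection.

row 0, column 4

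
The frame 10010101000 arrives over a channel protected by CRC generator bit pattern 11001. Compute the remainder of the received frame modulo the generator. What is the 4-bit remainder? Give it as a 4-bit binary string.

1110

Modulo-2 division of 10010101000 by 11001:
  pos 0: 10010 XOR 11001 = 01011
  pos 1: 10111 XOR 11001 = 01110
  pos 2: 11100 XOR 11001 = 00101
  pos 4: 10110 XOR 11001 = 01111
  pos 5: 11110 XOR 11001 = 00111
Remainder = 1110 (nonzero — an error is detected).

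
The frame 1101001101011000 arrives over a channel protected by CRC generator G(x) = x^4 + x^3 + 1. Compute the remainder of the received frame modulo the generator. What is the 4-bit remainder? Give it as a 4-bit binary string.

Modulo-2 division of 1101001101011000 by 11001:
  pos 0: 11010 XOR 11001 = 00011
  pos 3: 11011 XOR 11001 = 00010
  pos 6: 10010 XOR 11001 = 01011
  pos 7: 10111 XOR 11001 = 01110
  pos 8: 11101 XOR 11001 = 00100
  pos 10: 10000 XOR 11001 = 01001
  pos 11: 10010 XOR 11001 = 01011
Remainder = 1011 (nonzero — an error is detected).

1011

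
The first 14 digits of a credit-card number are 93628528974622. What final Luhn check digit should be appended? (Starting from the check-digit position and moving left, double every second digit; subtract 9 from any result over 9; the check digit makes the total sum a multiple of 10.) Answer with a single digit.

Partial digits right→left: 2 2 6 4 7 9 8 2 5 8 2 6 3 9
Double every second digit counting from the check-digit position (so the 1st, 3rd, 5th, ... of the partial from the right).
  doubled (with −9 where >9): 4 3 5 7 1 4 6 → sum 30
  kept as-is: 2 4 9 2 8 6 9 → sum 40
Total = 30 + 40 = 70.
Check digit = (10 − (70 mod 10)) mod 10 = 0.

0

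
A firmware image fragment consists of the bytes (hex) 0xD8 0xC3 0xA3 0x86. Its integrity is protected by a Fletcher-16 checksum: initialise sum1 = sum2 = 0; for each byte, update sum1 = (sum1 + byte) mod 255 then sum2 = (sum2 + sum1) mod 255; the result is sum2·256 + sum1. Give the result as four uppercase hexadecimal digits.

Running sums (mod 255):
  after byte 0 (0xD8): sum1=216, sum2=216
  after byte 1 (0xC3): sum1=156, sum2=117
  after byte 2 (0xA3): sum1=64, sum2=181
  after byte 3 (0x86): sum1=198, sum2=124
Checksum = sum2·256 + sum1 = 124·256 + 198 = 31942 = 0x7CC6.

7CC6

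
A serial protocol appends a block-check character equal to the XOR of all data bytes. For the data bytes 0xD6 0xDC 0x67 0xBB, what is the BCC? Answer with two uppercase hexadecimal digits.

XOR the bytes together:
  start with 0xD6
  0xD6 ⊕ 0xDC = 0x0A
  0x0A ⊕ 0x67 = 0x6D
  0x6D ⊕ 0xBB = 0xD6

D6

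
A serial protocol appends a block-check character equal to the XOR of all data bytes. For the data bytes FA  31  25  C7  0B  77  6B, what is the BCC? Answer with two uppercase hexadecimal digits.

XOR the bytes together:
  start with 0xFA
  0xFA ⊕ 0x31 = 0xCB
  0xCB ⊕ 0x25 = 0xEE
  0xEE ⊕ 0xC7 = 0x29
  0x29 ⊕ 0x0B = 0x22
  0x22 ⊕ 0x77 = 0x55
  0x55 ⊕ 0x6B = 0x3E

3E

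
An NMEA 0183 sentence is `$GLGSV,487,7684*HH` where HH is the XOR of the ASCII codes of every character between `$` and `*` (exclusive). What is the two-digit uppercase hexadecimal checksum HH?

XOR the ASCII codes of the payload characters:
  'G' = 0x47 → acc = 0x47
  'L' = 0x4C → acc = 0x0B
  'G' = 0x47 → acc = 0x4C
  'S' = 0x53 → acc = 0x1F
  'V' = 0x56 → acc = 0x49
  ',' = 0x2C → acc = 0x65
  '4' = 0x34 → acc = 0x51
  '8' = 0x38 → acc = 0x69
  '7' = 0x37 → acc = 0x5E
  ',' = 0x2C → acc = 0x72
  '7' = 0x37 → acc = 0x45
  '6' = 0x36 → acc = 0x73
  '8' = 0x38 → acc = 0x4B
  '4' = 0x34 → acc = 0x7F
Checksum = 0x7F.

7F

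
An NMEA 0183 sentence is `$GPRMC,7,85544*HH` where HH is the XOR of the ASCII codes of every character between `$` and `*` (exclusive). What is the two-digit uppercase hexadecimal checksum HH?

44

XOR the ASCII codes of the payload characters:
  'G' = 0x47 → acc = 0x47
  'P' = 0x50 → acc = 0x17
  'R' = 0x52 → acc = 0x45
  'M' = 0x4D → acc = 0x08
  'C' = 0x43 → acc = 0x4B
  ',' = 0x2C → acc = 0x67
  '7' = 0x37 → acc = 0x50
  ',' = 0x2C → acc = 0x7C
  '8' = 0x38 → acc = 0x44
  '5' = 0x35 → acc = 0x71
  '5' = 0x35 → acc = 0x44
  '4' = 0x34 → acc = 0x70
  '4' = 0x34 → acc = 0x44
Checksum = 0x44.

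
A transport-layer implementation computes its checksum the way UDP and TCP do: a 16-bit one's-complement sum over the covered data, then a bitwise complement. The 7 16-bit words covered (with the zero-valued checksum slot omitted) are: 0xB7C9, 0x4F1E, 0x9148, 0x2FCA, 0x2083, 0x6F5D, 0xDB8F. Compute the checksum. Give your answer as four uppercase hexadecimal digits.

CC94

One's-complement addition (fold any carry out of bit 15 back into bit 0):
  0xB7C9 + 0x4F1E = 0x106E7 → wrap carry → 0x06E8
  0x06E8 + 0x9148 = 0x09830
  0x9830 + 0x2FCA = 0x0C7FA
  0xC7FA + 0x2083 = 0x0E87D
  0xE87D + 0x6F5D = 0x157DA → wrap carry → 0x57DB
  0x57DB + 0xDB8F = 0x1336A → wrap carry → 0x336B
One's-complement sum = 0x336B.
Checksum = ~0x336B & 0xFFFF = 0xCC94.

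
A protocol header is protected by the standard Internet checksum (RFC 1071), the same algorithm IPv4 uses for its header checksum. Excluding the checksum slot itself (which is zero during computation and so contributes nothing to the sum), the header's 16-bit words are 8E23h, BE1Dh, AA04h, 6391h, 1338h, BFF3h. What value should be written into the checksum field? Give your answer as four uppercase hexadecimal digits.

One's-complement addition (fold any carry out of bit 15 back into bit 0):
  0x8E23 + 0xBE1D = 0x14C40 → wrap carry → 0x4C41
  0x4C41 + 0xAA04 = 0x0F645
  0xF645 + 0x6391 = 0x159D6 → wrap carry → 0x59D7
  0x59D7 + 0x1338 = 0x06D0F
  0x6D0F + 0xBFF3 = 0x12D02 → wrap carry → 0x2D03
One's-complement sum = 0x2D03.
Checksum = ~0x2D03 & 0xFFFF = 0xD2FC.

D2FC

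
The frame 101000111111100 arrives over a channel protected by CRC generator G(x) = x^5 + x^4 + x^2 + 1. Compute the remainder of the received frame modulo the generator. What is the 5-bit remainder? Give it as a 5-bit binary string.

Modulo-2 division of 101000111111100 by 110101:
  pos 0: 101000 XOR 110101 = 011101
  pos 1: 111011 XOR 110101 = 001110
  pos 3: 111011 XOR 110101 = 001110
  pos 5: 111011 XOR 110101 = 001110
  pos 7: 111011 XOR 110101 = 001110
  pos 9: 111000 XOR 110101 = 001101
Remainder = 01101 (nonzero — an error is detected).

01101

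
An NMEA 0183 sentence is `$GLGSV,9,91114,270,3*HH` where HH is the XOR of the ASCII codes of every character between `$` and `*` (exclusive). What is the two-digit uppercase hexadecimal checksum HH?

4A

XOR the ASCII codes of the payload characters:
  'G' = 0x47 → acc = 0x47
  'L' = 0x4C → acc = 0x0B
  'G' = 0x47 → acc = 0x4C
  'S' = 0x53 → acc = 0x1F
  'V' = 0x56 → acc = 0x49
  ',' = 0x2C → acc = 0x65
  '9' = 0x39 → acc = 0x5C
  ',' = 0x2C → acc = 0x70
  '9' = 0x39 → acc = 0x49
  '1' = 0x31 → acc = 0x78
  '1' = 0x31 → acc = 0x49
  '1' = 0x31 → acc = 0x78
  '4' = 0x34 → acc = 0x4C
  ',' = 0x2C → acc = 0x60
  '2' = 0x32 → acc = 0x52
  '7' = 0x37 → acc = 0x65
  '0' = 0x30 → acc = 0x55
  ',' = 0x2C → acc = 0x79
  '3' = 0x33 → acc = 0x4A
Checksum = 0x4A.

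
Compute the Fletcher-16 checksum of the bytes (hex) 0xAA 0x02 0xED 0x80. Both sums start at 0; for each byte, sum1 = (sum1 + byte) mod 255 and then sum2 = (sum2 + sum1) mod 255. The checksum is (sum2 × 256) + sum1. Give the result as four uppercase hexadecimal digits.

0D1B

Running sums (mod 255):
  after byte 0 (0xAA): sum1=170, sum2=170
  after byte 1 (0x02): sum1=172, sum2=87
  after byte 2 (0xED): sum1=154, sum2=241
  after byte 3 (0x80): sum1=27, sum2=13
Checksum = sum2·256 + sum1 = 13·256 + 27 = 3355 = 0x0D1B.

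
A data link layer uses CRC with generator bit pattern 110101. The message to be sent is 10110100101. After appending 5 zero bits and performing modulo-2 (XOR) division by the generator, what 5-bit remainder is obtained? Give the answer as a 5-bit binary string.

Append 5 zeros: 1011010010100000. Divide by 110101 (XOR where the leading bit is 1):
  pos 0: 101101 XOR 110101 = 011000
  pos 1: 110000 XOR 110101 = 000101
  pos 4: 101010 XOR 110101 = 011111
  pos 5: 111111 XOR 110101 = 001010
  pos 7: 101000 XOR 110101 = 011101
  pos 8: 111010 XOR 110101 = 001111
  pos 10: 111100 XOR 110101 = 001001
Remainder (last 5 bits) = 01001. This is the CRC / FCS.

01001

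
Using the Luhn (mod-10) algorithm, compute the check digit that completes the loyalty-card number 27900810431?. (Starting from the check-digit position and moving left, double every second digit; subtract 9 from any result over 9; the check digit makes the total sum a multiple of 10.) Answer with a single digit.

Partial digits right→left: 1 3 4 0 1 8 0 0 9 7 2
Double every second digit counting from the check-digit position (so the 1st, 3rd, 5th, ... of the partial from the right).
  doubled (with −9 where >9): 2 8 2 0 9 4 → sum 25
  kept as-is: 3 0 8 0 7 → sum 18
Total = 25 + 18 = 43.
Check digit = (10 − (43 mod 10)) mod 10 = 7.

7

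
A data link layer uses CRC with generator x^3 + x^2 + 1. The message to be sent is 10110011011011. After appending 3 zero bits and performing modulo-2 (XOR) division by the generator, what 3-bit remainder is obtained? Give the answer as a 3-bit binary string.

111

Append 3 zeros: 10110011011011000. Divide by 1101 (XOR where the leading bit is 1):
  pos 0: 1011 XOR 1101 = 0110
  pos 1: 1100 XOR 1101 = 0001
  pos 4: 1011 XOR 1101 = 0110
  pos 5: 1100 XOR 1101 = 0001
  pos 8: 1110 XOR 1101 = 0011
  pos 10: 1111 XOR 1101 = 0010
  pos 12: 1000 XOR 1101 = 0101
  pos 13: 1010 XOR 1101 = 0111
Remainder (last 3 bits) = 111. This is the CRC / FCS.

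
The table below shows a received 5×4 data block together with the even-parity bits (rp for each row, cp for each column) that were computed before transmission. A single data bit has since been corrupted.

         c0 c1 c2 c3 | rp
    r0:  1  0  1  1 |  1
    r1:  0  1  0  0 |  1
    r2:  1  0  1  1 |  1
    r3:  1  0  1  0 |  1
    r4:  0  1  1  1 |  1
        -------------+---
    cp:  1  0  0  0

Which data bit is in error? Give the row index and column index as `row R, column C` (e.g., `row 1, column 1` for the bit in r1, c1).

row 3, column 3

Recompute each row's even parity and compare to rp:
  r0: data parity 1, sent rp 1 → ok
  r1: data parity 1, sent rp 1 → ok
  r2: data parity 1, sent rp 1 → ok
  r3: data parity 0, sent rp 1 → mismatch
  r4: data parity 1, sent rp 1 → ok
Recompute each column's even parity and compare to cp:
  c0: data parity 1, sent cp 1 → ok
  c1: data parity 0, sent cp 0 → ok
  c2: data parity 0, sent cp 0 → ok
  c3: data parity 1, sent cp 0 → mismatch
Exactly one row (r3) and one column (c3) fail → the flipped bit is at their intersection.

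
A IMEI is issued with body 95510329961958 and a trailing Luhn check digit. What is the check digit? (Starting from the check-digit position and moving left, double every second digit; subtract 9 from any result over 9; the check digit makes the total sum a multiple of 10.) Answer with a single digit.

2

Partial digits right→left: 8 5 9 1 6 9 9 2 3 0 1 5 5 9
Double every second digit counting from the check-digit position (so the 1st, 3rd, 5th, ... of the partial from the right).
  doubled (with −9 where >9): 7 9 3 9 6 2 1 → sum 37
  kept as-is: 5 1 9 2 0 5 9 → sum 31
Total = 37 + 31 = 68.
Check digit = (10 − (68 mod 10)) mod 10 = 2.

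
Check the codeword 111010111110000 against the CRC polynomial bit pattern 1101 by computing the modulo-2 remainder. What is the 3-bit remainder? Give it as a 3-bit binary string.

Modulo-2 division of 111010111110000 by 1101:
  pos 0: 1110 XOR 1101 = 0011
  pos 2: 1110 XOR 1101 = 0011
  pos 4: 1111 XOR 1101 = 0010
  pos 6: 1011 XOR 1101 = 0110
  pos 7: 1101 XOR 1101 = 0000
Remainder = 000 (zero — the frame passes the CRC check).

000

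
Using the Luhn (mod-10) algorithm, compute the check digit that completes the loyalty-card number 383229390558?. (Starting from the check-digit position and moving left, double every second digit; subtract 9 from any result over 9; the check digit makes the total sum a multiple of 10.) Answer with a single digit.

Partial digits right→left: 8 5 5 0 9 3 9 2 2 3 8 3
Double every second digit counting from the check-digit position (so the 1st, 3rd, 5th, ... of the partial from the right).
  doubled (with −9 where >9): 7 1 9 9 4 7 → sum 37
  kept as-is: 5 0 3 2 3 3 → sum 16
Total = 37 + 16 = 53.
Check digit = (10 − (53 mod 10)) mod 10 = 7.

7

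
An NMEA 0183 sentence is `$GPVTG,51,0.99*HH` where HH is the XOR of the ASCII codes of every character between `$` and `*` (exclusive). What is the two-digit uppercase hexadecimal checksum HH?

XOR the ASCII codes of the payload characters:
  'G' = 0x47 → acc = 0x47
  'P' = 0x50 → acc = 0x17
  'V' = 0x56 → acc = 0x41
  'T' = 0x54 → acc = 0x15
  'G' = 0x47 → acc = 0x52
  ',' = 0x2C → acc = 0x7E
  '5' = 0x35 → acc = 0x4B
  '1' = 0x31 → acc = 0x7A
  ',' = 0x2C → acc = 0x56
  '0' = 0x30 → acc = 0x66
  '.' = 0x2E → acc = 0x48
  '9' = 0x39 → acc = 0x71
  '9' = 0x39 → acc = 0x48
Checksum = 0x48.

48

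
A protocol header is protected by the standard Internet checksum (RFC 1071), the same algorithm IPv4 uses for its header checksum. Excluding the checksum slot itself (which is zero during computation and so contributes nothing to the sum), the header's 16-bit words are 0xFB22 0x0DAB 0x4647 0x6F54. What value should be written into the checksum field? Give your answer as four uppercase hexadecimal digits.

One's-complement addition (fold any carry out of bit 15 back into bit 0):
  0xFB22 + 0x0DAB = 0x108CD → wrap carry → 0x08CE
  0x08CE + 0x4647 = 0x04F15
  0x4F15 + 0x6F54 = 0x0BE69
One's-complement sum = 0xBE69.
Checksum = ~0xBE69 & 0xFFFF = 0x4196.

4196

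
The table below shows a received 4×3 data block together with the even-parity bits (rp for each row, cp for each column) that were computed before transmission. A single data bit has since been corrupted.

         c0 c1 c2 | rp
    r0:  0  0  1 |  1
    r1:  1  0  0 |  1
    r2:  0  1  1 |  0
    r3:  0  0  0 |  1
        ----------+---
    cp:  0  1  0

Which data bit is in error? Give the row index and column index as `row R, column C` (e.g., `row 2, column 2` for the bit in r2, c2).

row 3, column 0

Recompute each row's even parity and compare to rp:
  r0: data parity 1, sent rp 1 → ok
  r1: data parity 1, sent rp 1 → ok
  r2: data parity 0, sent rp 0 → ok
  r3: data parity 0, sent rp 1 → mismatch
Recompute each column's even parity and compare to cp:
  c0: data parity 1, sent cp 0 → mismatch
  c1: data parity 1, sent cp 1 → ok
  c2: data parity 0, sent cp 0 → ok
Exactly one row (r3) and one column (c0) fail → the flipped bit is at their intersection.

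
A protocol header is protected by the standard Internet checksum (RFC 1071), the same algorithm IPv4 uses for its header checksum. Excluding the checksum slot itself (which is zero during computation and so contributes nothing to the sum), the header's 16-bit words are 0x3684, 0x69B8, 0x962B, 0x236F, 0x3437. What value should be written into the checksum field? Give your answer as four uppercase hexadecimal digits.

71F1

One's-complement addition (fold any carry out of bit 15 back into bit 0):
  0x3684 + 0x69B8 = 0x0A03C
  0xA03C + 0x962B = 0x13667 → wrap carry → 0x3668
  0x3668 + 0x236F = 0x059D7
  0x59D7 + 0x3437 = 0x08E0E
One's-complement sum = 0x8E0E.
Checksum = ~0x8E0E & 0xFFFF = 0x71F1.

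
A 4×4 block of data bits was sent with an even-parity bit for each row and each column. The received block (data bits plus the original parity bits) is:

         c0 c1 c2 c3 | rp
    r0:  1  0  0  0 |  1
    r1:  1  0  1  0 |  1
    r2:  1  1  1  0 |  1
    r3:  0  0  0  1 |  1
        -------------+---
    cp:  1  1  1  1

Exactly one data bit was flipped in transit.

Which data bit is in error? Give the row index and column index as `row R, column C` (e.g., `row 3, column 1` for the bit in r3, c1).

Recompute each row's even parity and compare to rp:
  r0: data parity 1, sent rp 1 → ok
  r1: data parity 0, sent rp 1 → mismatch
  r2: data parity 1, sent rp 1 → ok
  r3: data parity 1, sent rp 1 → ok
Recompute each column's even parity and compare to cp:
  c0: data parity 1, sent cp 1 → ok
  c1: data parity 1, sent cp 1 → ok
  c2: data parity 0, sent cp 1 → mismatch
  c3: data parity 1, sent cp 1 → ok
Exactly one row (r1) and one column (c2) fail → the flipped bit is at their intersection.

row 1, column 2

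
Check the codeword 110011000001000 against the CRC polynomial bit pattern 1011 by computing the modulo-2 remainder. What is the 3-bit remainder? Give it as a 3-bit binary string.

Modulo-2 division of 110011000001000 by 1011:
  pos 0: 1100 XOR 1011 = 0111
  pos 1: 1111 XOR 1011 = 0100
  pos 2: 1001 XOR 1011 = 0010
  pos 4: 1000 XOR 1011 = 0011
  pos 6: 1100 XOR 1011 = 0111
  pos 7: 1110 XOR 1011 = 0101
  pos 8: 1011 XOR 1011 = 0000
Remainder = 000 (zero — the frame passes the CRC check).

000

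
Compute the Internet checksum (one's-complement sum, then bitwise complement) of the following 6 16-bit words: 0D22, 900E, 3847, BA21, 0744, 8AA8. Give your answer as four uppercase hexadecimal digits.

One's-complement addition (fold any carry out of bit 15 back into bit 0):
  0x0D22 + 0x900E = 0x09D30
  0x9D30 + 0x3847 = 0x0D577
  0xD577 + 0xBA21 = 0x18F98 → wrap carry → 0x8F99
  0x8F99 + 0x0744 = 0x096DD
  0x96DD + 0x8AA8 = 0x12185 → wrap carry → 0x2186
One's-complement sum = 0x2186.
Checksum = ~0x2186 & 0xFFFF = 0xDE79.

DE79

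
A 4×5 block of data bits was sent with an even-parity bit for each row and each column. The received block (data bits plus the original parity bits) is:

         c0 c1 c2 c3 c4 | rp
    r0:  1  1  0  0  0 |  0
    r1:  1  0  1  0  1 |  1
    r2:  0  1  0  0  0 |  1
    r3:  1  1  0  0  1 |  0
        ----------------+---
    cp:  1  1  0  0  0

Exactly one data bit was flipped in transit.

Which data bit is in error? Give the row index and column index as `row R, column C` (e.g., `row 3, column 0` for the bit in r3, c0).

row 3, column 2

Recompute each row's even parity and compare to rp:
  r0: data parity 0, sent rp 0 → ok
  r1: data parity 1, sent rp 1 → ok
  r2: data parity 1, sent rp 1 → ok
  r3: data parity 1, sent rp 0 → mismatch
Recompute each column's even parity and compare to cp:
  c0: data parity 1, sent cp 1 → ok
  c1: data parity 1, sent cp 1 → ok
  c2: data parity 1, sent cp 0 → mismatch
  c3: data parity 0, sent cp 0 → ok
  c4: data parity 0, sent cp 0 → ok
Exactly one row (r3) and one column (c2) fail → the flipped bit is at their intersection.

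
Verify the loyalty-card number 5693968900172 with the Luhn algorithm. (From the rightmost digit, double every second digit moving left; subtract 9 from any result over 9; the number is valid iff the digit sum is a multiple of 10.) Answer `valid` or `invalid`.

valid

From the right, keep odd positions and double even positions (subtract 9 from any doubled value over 9):
  doubled (positions 2,4,...): 5 0 9 3 6 3 → sum 26
  kept (positions 1,3,...): 2 1 0 8 9 9 5 → sum 34
Total = 60.
60 mod 10 = 0, so the number is valid.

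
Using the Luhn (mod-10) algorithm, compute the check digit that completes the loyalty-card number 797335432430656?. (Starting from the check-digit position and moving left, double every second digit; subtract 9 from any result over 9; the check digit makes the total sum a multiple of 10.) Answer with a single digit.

1

Partial digits right→left: 6 5 6 0 3 4 2 3 4 5 3 3 7 9 7
Double every second digit counting from the check-digit position (so the 1st, 3rd, 5th, ... of the partial from the right).
  doubled (with −9 where >9): 3 3 6 4 8 6 5 5 → sum 40
  kept as-is: 5 0 4 3 5 3 9 → sum 29
Total = 40 + 29 = 69.
Check digit = (10 − (69 mod 10)) mod 10 = 1.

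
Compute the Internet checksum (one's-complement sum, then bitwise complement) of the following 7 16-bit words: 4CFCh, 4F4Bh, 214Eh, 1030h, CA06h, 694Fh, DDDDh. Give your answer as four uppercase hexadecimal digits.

2106

One's-complement addition (fold any carry out of bit 15 back into bit 0):
  0x4CFC + 0x4F4B = 0x09C47
  0x9C47 + 0x214E = 0x0BD95
  0xBD95 + 0x1030 = 0x0CDC5
  0xCDC5 + 0xCA06 = 0x197CB → wrap carry → 0x97CC
  0x97CC + 0x694F = 0x1011B → wrap carry → 0x011C
  0x011C + 0xDDDD = 0x0DEF9
One's-complement sum = 0xDEF9.
Checksum = ~0xDEF9 & 0xFFFF = 0x2106.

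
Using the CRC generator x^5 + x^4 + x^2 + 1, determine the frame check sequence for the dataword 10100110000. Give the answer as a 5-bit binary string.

10010

Append 5 zeros: 1010011000000000. Divide by 110101 (XOR where the leading bit is 1):
  pos 0: 101001 XOR 110101 = 011100
  pos 1: 111001 XOR 110101 = 001100
  pos 3: 110000 XOR 110101 = 000101
  pos 6: 101000 XOR 110101 = 011101
  pos 7: 111010 XOR 110101 = 001111
  pos 9: 111100 XOR 110101 = 001001
Remainder (last 5 bits) = 10010. This is the CRC / FCS.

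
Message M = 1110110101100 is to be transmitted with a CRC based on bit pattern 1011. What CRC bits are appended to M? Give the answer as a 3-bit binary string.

Append 3 zeros: 1110110101100000. Divide by 1011 (XOR where the leading bit is 1):
  pos 0: 1110 XOR 1011 = 0101
  pos 1: 1011 XOR 1011 = 0000
  pos 5: 1010 XOR 1011 = 0001
  pos 8: 1110 XOR 1011 = 0101
  pos 9: 1010 XOR 1011 = 0001
  pos 12: 1000 XOR 1011 = 0011
Remainder (last 3 bits) = 011. This is the CRC / FCS.

011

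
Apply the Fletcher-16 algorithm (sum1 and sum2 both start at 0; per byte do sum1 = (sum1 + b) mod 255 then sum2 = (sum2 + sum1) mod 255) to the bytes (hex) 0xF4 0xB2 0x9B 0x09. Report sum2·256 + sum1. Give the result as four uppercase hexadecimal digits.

2C4C

Running sums (mod 255):
  after byte 0 (0xF4): sum1=244, sum2=244
  after byte 1 (0xB2): sum1=167, sum2=156
  after byte 2 (0x9B): sum1=67, sum2=223
  after byte 3 (0x09): sum1=76, sum2=44
Checksum = sum2·256 + sum1 = 44·256 + 76 = 11340 = 0x2C4C.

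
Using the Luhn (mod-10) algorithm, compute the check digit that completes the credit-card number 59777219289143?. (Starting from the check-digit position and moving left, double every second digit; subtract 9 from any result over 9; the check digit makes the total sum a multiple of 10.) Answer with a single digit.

3

Partial digits right→left: 3 4 1 9 8 2 9 1 2 7 7 7 9 5
Double every second digit counting from the check-digit position (so the 1st, 3rd, 5th, ... of the partial from the right).
  doubled (with −9 where >9): 6 2 7 9 4 5 9 → sum 42
  kept as-is: 4 9 2 1 7 7 5 → sum 35
Total = 42 + 35 = 77.
Check digit = (10 − (77 mod 10)) mod 10 = 3.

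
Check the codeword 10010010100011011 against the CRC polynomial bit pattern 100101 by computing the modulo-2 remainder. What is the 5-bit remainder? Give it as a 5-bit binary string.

00000

Modulo-2 division of 10010010100011011 by 100101:
  pos 0: 100100 XOR 100101 = 000001
  pos 5: 110100 XOR 100101 = 010001
  pos 6: 100010 XOR 100101 = 000111
  pos 9: 111110 XOR 100101 = 011011
  pos 10: 110111 XOR 100101 = 010010
  pos 11: 100101 XOR 100101 = 000000
Remainder = 00000 (zero — the frame passes the CRC check).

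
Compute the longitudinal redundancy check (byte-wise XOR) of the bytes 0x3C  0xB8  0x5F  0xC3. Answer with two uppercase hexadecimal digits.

18

XOR the bytes together:
  start with 0x3C
  0x3C ⊕ 0xB8 = 0x84
  0x84 ⊕ 0x5F = 0xDB
  0xDB ⊕ 0xC3 = 0x18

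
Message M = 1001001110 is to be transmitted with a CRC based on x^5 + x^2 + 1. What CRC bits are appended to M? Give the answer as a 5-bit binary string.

Append 5 zeros: 100100111000000. Divide by 100101 (XOR where the leading bit is 1):
  pos 0: 100100 XOR 100101 = 000001
  pos 5: 111100 XOR 100101 = 011001
  pos 6: 110010 XOR 100101 = 010111
  pos 7: 101110 XOR 100101 = 001011
  pos 9: 101100 XOR 100101 = 001001
Remainder (last 5 bits) = 01001. This is the CRC / FCS.

01001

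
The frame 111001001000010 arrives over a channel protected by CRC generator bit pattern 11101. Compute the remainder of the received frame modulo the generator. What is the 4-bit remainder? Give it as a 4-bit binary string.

Modulo-2 division of 111001001000010 by 11101:
  pos 0: 11100 XOR 11101 = 00001
  pos 4: 11001 XOR 11101 = 00100
  pos 6: 10000 XOR 11101 = 01101
  pos 7: 11010 XOR 11101 = 00111
  pos 9: 11101 XOR 11101 = 00000
Remainder = 0000 (zero — the frame passes the CRC check).

0000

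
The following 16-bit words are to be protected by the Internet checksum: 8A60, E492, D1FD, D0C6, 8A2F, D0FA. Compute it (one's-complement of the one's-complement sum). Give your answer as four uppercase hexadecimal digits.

One's-complement addition (fold any carry out of bit 15 back into bit 0):
  0x8A60 + 0xE492 = 0x16EF2 → wrap carry → 0x6EF3
  0x6EF3 + 0xD1FD = 0x140F0 → wrap carry → 0x40F1
  0x40F1 + 0xD0C6 = 0x111B7 → wrap carry → 0x11B8
  0x11B8 + 0x8A2F = 0x09BE7
  0x9BE7 + 0xD0FA = 0x16CE1 → wrap carry → 0x6CE2
One's-complement sum = 0x6CE2.
Checksum = ~0x6CE2 & 0xFFFF = 0x931D.

931D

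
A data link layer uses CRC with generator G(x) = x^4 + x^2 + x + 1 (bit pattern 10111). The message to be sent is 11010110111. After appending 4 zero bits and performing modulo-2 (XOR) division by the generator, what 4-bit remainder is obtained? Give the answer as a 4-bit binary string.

1001

Append 4 zeros: 110101101110000. Divide by 10111 (XOR where the leading bit is 1):
  pos 0: 11010 XOR 10111 = 01101
  pos 1: 11011 XOR 10111 = 01100
  pos 2: 11001 XOR 10111 = 01110
  pos 3: 11100 XOR 10111 = 01011
  pos 4: 10111 XOR 10111 = 00000
  pos 9: 11000 XOR 10111 = 01111
  pos 10: 11110 XOR 10111 = 01001
Remainder (last 4 bits) = 1001. This is the CRC / FCS.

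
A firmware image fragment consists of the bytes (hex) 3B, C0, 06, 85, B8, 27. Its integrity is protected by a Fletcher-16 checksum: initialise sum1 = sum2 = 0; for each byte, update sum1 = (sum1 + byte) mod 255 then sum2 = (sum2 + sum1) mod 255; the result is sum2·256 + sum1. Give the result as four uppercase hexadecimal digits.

6867

Running sums (mod 255):
  after byte 0 (3B): sum1=59, sum2=59
  after byte 1 (C0): sum1=251, sum2=55
  after byte 2 (06): sum1=2, sum2=57
  after byte 3 (85): sum1=135, sum2=192
  after byte 4 (B8): sum1=64, sum2=1
  after byte 5 (27): sum1=103, sum2=104
Checksum = sum2·256 + sum1 = 104·256 + 103 = 26727 = 0x6867.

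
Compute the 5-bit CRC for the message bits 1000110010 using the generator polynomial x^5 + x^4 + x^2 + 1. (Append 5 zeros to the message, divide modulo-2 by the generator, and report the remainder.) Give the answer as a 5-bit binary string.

Append 5 zeros: 100011001000000. Divide by 110101 (XOR where the leading bit is 1):
  pos 0: 100011 XOR 110101 = 010110
  pos 1: 101100 XOR 110101 = 011001
  pos 2: 110010 XOR 110101 = 000111
  pos 5: 111100 XOR 110101 = 001001
  pos 7: 100100 XOR 110101 = 010001
  pos 8: 100010 XOR 110101 = 010111
  pos 9: 101110 XOR 110101 = 011011
Remainder (last 5 bits) = 11011. This is the CRC / FCS.

11011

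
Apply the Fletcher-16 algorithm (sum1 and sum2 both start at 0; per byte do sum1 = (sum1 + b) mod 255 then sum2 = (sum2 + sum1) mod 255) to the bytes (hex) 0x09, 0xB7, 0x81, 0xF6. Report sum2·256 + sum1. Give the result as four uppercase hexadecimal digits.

Running sums (mod 255):
  after byte 0 (0x09): sum1=9, sum2=9
  after byte 1 (0xB7): sum1=192, sum2=201
  after byte 2 (0x81): sum1=66, sum2=12
  after byte 3 (0xF6): sum1=57, sum2=69
Checksum = sum2·256 + sum1 = 69·256 + 57 = 17721 = 0x4539.

4539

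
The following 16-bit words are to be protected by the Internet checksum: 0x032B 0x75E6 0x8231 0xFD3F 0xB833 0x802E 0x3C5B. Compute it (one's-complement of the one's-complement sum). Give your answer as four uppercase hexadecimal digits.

One's-complement addition (fold any carry out of bit 15 back into bit 0):
  0x032B + 0x75E6 = 0x07911
  0x7911 + 0x8231 = 0x0FB42
  0xFB42 + 0xFD3F = 0x1F881 → wrap carry → 0xF882
  0xF882 + 0xB833 = 0x1B0B5 → wrap carry → 0xB0B6
  0xB0B6 + 0x802E = 0x130E4 → wrap carry → 0x30E5
  0x30E5 + 0x3C5B = 0x06D40
One's-complement sum = 0x6D40.
Checksum = ~0x6D40 & 0xFFFF = 0x92BF.

92BF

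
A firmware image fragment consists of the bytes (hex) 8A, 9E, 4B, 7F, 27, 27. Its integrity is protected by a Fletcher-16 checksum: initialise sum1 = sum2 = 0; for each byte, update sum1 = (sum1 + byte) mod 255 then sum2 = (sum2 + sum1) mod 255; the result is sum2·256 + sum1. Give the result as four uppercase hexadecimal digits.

Running sums (mod 255):
  after byte 0 (8A): sum1=138, sum2=138
  after byte 1 (9E): sum1=41, sum2=179
  after byte 2 (4B): sum1=116, sum2=40
  after byte 3 (7F): sum1=243, sum2=28
  after byte 4 (27): sum1=27, sum2=55
  after byte 5 (27): sum1=66, sum2=121
Checksum = sum2·256 + sum1 = 121·256 + 66 = 31042 = 0x7942.

7942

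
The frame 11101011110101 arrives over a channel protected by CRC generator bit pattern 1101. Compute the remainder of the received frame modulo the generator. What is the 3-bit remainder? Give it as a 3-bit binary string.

Modulo-2 division of 11101011110101 by 1101:
  pos 0: 1110 XOR 1101 = 0011
  pos 2: 1110 XOR 1101 = 0011
  pos 4: 1111 XOR 1101 = 0010
  pos 6: 1011 XOR 1101 = 0110
  pos 7: 1100 XOR 1101 = 0001
  pos 10: 1101 XOR 1101 = 0000
Remainder = 000 (zero — the frame passes the CRC check).

000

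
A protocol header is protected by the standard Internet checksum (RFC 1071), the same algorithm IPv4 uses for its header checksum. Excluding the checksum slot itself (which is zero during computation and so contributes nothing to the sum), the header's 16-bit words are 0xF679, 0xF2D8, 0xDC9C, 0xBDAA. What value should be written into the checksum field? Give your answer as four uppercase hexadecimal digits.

One's-complement addition (fold any carry out of bit 15 back into bit 0):
  0xF679 + 0xF2D8 = 0x1E951 → wrap carry → 0xE952
  0xE952 + 0xDC9C = 0x1C5EE → wrap carry → 0xC5EF
  0xC5EF + 0xBDAA = 0x18399 → wrap carry → 0x839A
One's-complement sum = 0x839A.
Checksum = ~0x839A & 0xFFFF = 0x7C65.

7C65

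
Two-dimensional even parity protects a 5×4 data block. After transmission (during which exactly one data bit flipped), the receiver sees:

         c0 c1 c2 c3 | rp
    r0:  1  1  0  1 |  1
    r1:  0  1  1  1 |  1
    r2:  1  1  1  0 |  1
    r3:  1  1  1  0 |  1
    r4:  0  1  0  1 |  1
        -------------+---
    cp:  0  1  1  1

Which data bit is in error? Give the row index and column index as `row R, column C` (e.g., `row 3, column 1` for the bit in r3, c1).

row 4, column 0

Recompute each row's even parity and compare to rp:
  r0: data parity 1, sent rp 1 → ok
  r1: data parity 1, sent rp 1 → ok
  r2: data parity 1, sent rp 1 → ok
  r3: data parity 1, sent rp 1 → ok
  r4: data parity 0, sent rp 1 → mismatch
Recompute each column's even parity and compare to cp:
  c0: data parity 1, sent cp 0 → mismatch
  c1: data parity 1, sent cp 1 → ok
  c2: data parity 1, sent cp 1 → ok
  c3: data parity 1, sent cp 1 → ok
Exactly one row (r4) and one column (c0) fail → the flipped bit is at their intersection.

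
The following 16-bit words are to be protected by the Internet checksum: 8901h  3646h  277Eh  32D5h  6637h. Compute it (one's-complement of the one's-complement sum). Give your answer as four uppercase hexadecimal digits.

One's-complement addition (fold any carry out of bit 15 back into bit 0):
  0x8901 + 0x3646 = 0x0BF47
  0xBF47 + 0x277E = 0x0E6C5
  0xE6C5 + 0x32D5 = 0x1199A → wrap carry → 0x199B
  0x199B + 0x6637 = 0x07FD2
One's-complement sum = 0x7FD2.
Checksum = ~0x7FD2 & 0xFFFF = 0x802D.

802D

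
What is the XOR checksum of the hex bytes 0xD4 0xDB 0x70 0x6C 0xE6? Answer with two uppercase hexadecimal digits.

XOR the bytes together:
  start with 0xD4
  0xD4 ⊕ 0xDB = 0x0F
  0x0F ⊕ 0x70 = 0x7F
  0x7F ⊕ 0x6C = 0x13
  0x13 ⊕ 0xE6 = 0xF5

F5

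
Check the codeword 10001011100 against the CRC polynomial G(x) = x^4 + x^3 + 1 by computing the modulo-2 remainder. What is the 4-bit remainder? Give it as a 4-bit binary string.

Modulo-2 division of 10001011100 by 11001:
  pos 0: 10001 XOR 11001 = 01000
  pos 1: 10000 XOR 11001 = 01001
  pos 2: 10011 XOR 11001 = 01010
  pos 3: 10101 XOR 11001 = 01100
  pos 4: 11001 XOR 11001 = 00000
Remainder = 0000 (zero — the frame passes the CRC check).

0000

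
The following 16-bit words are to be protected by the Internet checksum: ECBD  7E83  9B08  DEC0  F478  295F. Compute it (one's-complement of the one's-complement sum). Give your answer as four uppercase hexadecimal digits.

FD1C

One's-complement addition (fold any carry out of bit 15 back into bit 0):
  0xECBD + 0x7E83 = 0x16B40 → wrap carry → 0x6B41
  0x6B41 + 0x9B08 = 0x10649 → wrap carry → 0x064A
  0x064A + 0xDEC0 = 0x0E50A
  0xE50A + 0xF478 = 0x1D982 → wrap carry → 0xD983
  0xD983 + 0x295F = 0x102E2 → wrap carry → 0x02E3
One's-complement sum = 0x02E3.
Checksum = ~0x02E3 & 0xFFFF = 0xFD1C.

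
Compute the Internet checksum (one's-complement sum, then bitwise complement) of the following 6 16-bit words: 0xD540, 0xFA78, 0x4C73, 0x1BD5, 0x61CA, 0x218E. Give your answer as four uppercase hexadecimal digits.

44A5

One's-complement addition (fold any carry out of bit 15 back into bit 0):
  0xD540 + 0xFA78 = 0x1CFB8 → wrap carry → 0xCFB9
  0xCFB9 + 0x4C73 = 0x11C2C → wrap carry → 0x1C2D
  0x1C2D + 0x1BD5 = 0x03802
  0x3802 + 0x61CA = 0x099CC
  0x99CC + 0x218E = 0x0BB5A
One's-complement sum = 0xBB5A.
Checksum = ~0xBB5A & 0xFFFF = 0x44A5.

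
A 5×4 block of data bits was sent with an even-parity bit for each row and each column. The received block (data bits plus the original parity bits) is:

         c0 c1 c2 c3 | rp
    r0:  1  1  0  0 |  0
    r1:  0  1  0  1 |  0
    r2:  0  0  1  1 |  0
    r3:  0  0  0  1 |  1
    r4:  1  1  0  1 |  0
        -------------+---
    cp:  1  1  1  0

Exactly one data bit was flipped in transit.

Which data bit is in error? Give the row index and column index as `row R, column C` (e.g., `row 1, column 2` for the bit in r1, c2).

Recompute each row's even parity and compare to rp:
  r0: data parity 0, sent rp 0 → ok
  r1: data parity 0, sent rp 0 → ok
  r2: data parity 0, sent rp 0 → ok
  r3: data parity 1, sent rp 1 → ok
  r4: data parity 1, sent rp 0 → mismatch
Recompute each column's even parity and compare to cp:
  c0: data parity 0, sent cp 1 → mismatch
  c1: data parity 1, sent cp 1 → ok
  c2: data parity 1, sent cp 1 → ok
  c3: data parity 0, sent cp 0 → ok
Exactly one row (r4) and one column (c0) fail → the flipped bit is at their intersection.

row 4, column 0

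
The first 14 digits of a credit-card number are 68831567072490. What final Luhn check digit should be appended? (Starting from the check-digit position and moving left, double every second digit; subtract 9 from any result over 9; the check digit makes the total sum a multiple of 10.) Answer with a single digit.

6

Partial digits right→left: 0 9 4 2 7 0 7 6 5 1 3 8 8 6
Double every second digit counting from the check-digit position (so the 1st, 3rd, 5th, ... of the partial from the right).
  doubled (with −9 where >9): 0 8 5 5 1 6 7 → sum 32
  kept as-is: 9 2 0 6 1 8 6 → sum 32
Total = 32 + 32 = 64.
Check digit = (10 − (64 mod 10)) mod 10 = 6.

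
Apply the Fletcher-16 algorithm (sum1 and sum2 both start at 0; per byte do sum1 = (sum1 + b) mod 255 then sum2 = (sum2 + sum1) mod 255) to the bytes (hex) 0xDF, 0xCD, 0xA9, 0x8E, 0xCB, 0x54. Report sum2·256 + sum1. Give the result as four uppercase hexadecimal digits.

Running sums (mod 255):
  after byte 0 (0xDF): sum1=223, sum2=223
  after byte 1 (0xCD): sum1=173, sum2=141
  after byte 2 (0xA9): sum1=87, sum2=228
  after byte 3 (0x8E): sum1=229, sum2=202
  after byte 4 (0xCB): sum1=177, sum2=124
  after byte 5 (0x54): sum1=6, sum2=130
Checksum = sum2·256 + sum1 = 130·256 + 6 = 33286 = 0x8206.

8206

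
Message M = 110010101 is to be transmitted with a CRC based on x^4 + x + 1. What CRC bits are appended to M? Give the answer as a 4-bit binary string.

1011

Append 4 zeros: 1100101010000. Divide by 10011 (XOR where the leading bit is 1):
  pos 0: 11001 XOR 10011 = 01010
  pos 1: 10100 XOR 10011 = 00111
  pos 3: 11110 XOR 10011 = 01101
  pos 4: 11011 XOR 10011 = 01000
  pos 5: 10000 XOR 10011 = 00011
  pos 8: 11000 XOR 10011 = 01011
Remainder (last 4 bits) = 1011. This is the CRC / FCS.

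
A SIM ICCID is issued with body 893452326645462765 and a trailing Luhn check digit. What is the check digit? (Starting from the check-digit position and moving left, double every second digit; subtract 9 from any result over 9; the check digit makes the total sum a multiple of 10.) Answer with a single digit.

Partial digits right→left: 5 6 7 2 6 4 5 4 6 6 2 3 2 5 4 3 9 8
Double every second digit counting from the check-digit position (so the 1st, 3rd, 5th, ... of the partial from the right).
  doubled (with −9 where >9): 1 5 3 1 3 4 4 8 9 → sum 38
  kept as-is: 6 2 4 4 6 3 5 3 8 → sum 41
Total = 38 + 41 = 79.
Check digit = (10 − (79 mod 10)) mod 10 = 1.

1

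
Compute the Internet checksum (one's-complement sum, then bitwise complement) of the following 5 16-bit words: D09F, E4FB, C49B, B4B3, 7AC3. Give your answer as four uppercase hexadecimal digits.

One's-complement addition (fold any carry out of bit 15 back into bit 0):
  0xD09F + 0xE4FB = 0x1B59A → wrap carry → 0xB59B
  0xB59B + 0xC49B = 0x17A36 → wrap carry → 0x7A37
  0x7A37 + 0xB4B3 = 0x12EEA → wrap carry → 0x2EEB
  0x2EEB + 0x7AC3 = 0x0A9AE
One's-complement sum = 0xA9AE.
Checksum = ~0xA9AE & 0xFFFF = 0x5651.

5651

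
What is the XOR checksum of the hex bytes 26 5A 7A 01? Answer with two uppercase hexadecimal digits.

07

XOR the bytes together:
  start with 0x26
  0x26 ⊕ 0x5A = 0x7C
  0x7C ⊕ 0x7A = 0x06
  0x06 ⊕ 0x01 = 0x07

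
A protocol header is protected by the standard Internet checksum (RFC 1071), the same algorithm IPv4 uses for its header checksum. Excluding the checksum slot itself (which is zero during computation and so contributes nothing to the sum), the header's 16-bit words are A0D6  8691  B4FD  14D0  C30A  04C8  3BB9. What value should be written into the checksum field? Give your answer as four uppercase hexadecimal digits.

0B3E

One's-complement addition (fold any carry out of bit 15 back into bit 0):
  0xA0D6 + 0x8691 = 0x12767 → wrap carry → 0x2768
  0x2768 + 0xB4FD = 0x0DC65
  0xDC65 + 0x14D0 = 0x0F135
  0xF135 + 0xC30A = 0x1B43F → wrap carry → 0xB440
  0xB440 + 0x04C8 = 0x0B908
  0xB908 + 0x3BB9 = 0x0F4C1
One's-complement sum = 0xF4C1.
Checksum = ~0xF4C1 & 0xFFFF = 0x0B3E.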